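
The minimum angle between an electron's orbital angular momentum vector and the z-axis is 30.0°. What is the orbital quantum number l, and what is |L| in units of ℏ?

l = 3, |L| = 2√3 ℏ ≈ 3.464ℏ

cos θ_min = l/√(l(l+1)) = √(l/(l+1)), so l/(l+1) = cos²(30.0°) = 0.7500.
Thus l = 0.7500/(1 − 0.7500) ≈ 3.
Then |L| = ℏ√(3·4) = 2√3 ℏ.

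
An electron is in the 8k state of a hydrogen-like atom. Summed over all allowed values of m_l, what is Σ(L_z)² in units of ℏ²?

8k means n = 8, l = 7.
m_l runs from −7 to 7, i.e. {-7, -6, -5, -4, -3, -2, -1, 0, 1, 2, 3, 4, 5, 6, 7}.
Σ m_l² = 2·(1 + 4 + 9 + 16 + 25 + 36 + 49) = 280.

Σ(L_z)² = 280 ℏ²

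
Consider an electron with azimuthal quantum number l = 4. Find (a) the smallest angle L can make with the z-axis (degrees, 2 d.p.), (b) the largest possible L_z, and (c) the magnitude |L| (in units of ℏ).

cos θ_min = 4/√20, so θ_min ≈ 26.57°.
L_z,max = lℏ = 4ℏ.
|L| = ℏ√(4·5) = 2√5 ℏ ≈ 4.472ℏ.

θ_min ≈ 26.57°; L_z,max = 4ℏ; |L| = 2√5 ℏ ≈ 4.472ℏ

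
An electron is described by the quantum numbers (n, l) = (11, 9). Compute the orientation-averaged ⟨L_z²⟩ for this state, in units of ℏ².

m_l ∈ {-9, -8, -7, -6, -5, -4, -3, -2, -1, 0, 1, 2, 3, 4, 5, 6, 7, 8, 9}.
⟨L_z²⟩ = ℏ²·l(l+1)/3 = 30ℏ².

⟨L_z²⟩ = 30 ℏ²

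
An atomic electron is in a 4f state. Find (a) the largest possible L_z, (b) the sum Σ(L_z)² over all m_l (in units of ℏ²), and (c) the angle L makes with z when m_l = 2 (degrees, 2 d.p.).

The 4f subshell has l = 3.
L_z,max = lℏ = 3ℏ.
Σ m_l² = 28, so Σ(L_z)² = 28 ℏ².
For m_l = 2: cos θ = 2/√12, θ ≈ 54.74°.

L_z,max = 3ℏ; Σ(L_z)² = 28 ℏ²; θ(m_l=2) ≈ 54.74°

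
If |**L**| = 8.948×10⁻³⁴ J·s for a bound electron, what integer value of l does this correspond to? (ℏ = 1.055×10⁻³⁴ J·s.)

l = 8

Dividing by ℏ: |L|/ℏ ≈ 8.482.
(|L|/ℏ)² = l(l+1) ≈ 71.94 ⇒ l = 8.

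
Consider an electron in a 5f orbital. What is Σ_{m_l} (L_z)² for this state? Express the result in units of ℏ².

Σ(L_z)² = 28 ℏ²

5f means n = 5, l = 3.
m_l runs from −3 to 3, i.e. {-3, -2, -1, 0, 1, 2, 3}.
Summing m² from −3 to 3: Σ m_l² = 28.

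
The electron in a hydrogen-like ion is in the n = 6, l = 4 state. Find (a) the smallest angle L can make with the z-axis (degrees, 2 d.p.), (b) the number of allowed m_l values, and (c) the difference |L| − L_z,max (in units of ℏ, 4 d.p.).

θ_min ≈ 26.57°; 9 values; |L|−L_z,max ≈ 0.4721ℏ

cos θ_min = 4/√20, so θ_min ≈ 26.57°.
There are 2l+1 = 9 values of m_l.
|L| − L_z,max = (2√5 − 4)ℏ ≈ 0.4721ℏ.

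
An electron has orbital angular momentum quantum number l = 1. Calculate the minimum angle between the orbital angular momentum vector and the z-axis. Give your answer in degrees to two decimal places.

|L| = √(l(l+1)) ℏ = √2 ℏ.
The smallest angle corresponds to the largest L_z, i.e. m_l = l = 1, giving L_z = 1ℏ.
cos θ_min = 1/√2, so θ_min ≈ 45.00°.

θ_min ≈ 45.00°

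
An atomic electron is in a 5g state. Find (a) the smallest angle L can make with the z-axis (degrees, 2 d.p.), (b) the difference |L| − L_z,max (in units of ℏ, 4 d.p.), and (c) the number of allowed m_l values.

5g means n = 5, l = 4.
cos θ_min = 4/√20, so θ_min ≈ 26.57°.
|L| − L_z,max = (2√5 − 4)ℏ ≈ 0.4721ℏ.
There are 2l+1 = 9 values of m_l.

θ_min ≈ 26.57°; |L|−L_z,max ≈ 0.4721ℏ; 9 values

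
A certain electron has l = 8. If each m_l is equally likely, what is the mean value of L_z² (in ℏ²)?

The allowed m_l values are -8, -7, -6, -5, -4, -3, -2, -1, 0, 1, 2, 3, 4, 5, 6, 7, 8.
⟨L_z²⟩ = ℏ²·l(l+1)/3 = 24ℏ².

⟨L_z²⟩ = 24 ℏ²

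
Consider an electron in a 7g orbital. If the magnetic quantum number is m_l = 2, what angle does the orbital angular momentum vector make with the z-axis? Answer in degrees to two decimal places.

θ ≈ 63.43°

The 7g subshell has l = 4.
|L| = √(l(l+1)) ℏ = 2√5 ℏ.
L_z = m_l ℏ = 2ℏ.
cos θ = L_z/|L| = 2/√20, so θ ≈ 63.43°.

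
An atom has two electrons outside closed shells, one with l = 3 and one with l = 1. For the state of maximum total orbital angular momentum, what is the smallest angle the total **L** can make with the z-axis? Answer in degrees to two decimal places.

θ_min ≈ 26.57°

L runs from |3 − 1| = 2 to 3 + 1 = 4.
So L can be 2, 3, 4.
The maximum is L = 4, with |L_tot| = ℏ√(4·5) = 2√5 ℏ.
The minimum angle with z is arccos(4/√20) ≈ 26.57°.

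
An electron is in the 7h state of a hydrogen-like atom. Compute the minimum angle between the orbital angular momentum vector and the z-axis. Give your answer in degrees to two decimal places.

For 7h, l = 5.
|L|² = l(l+1)ℏ² = 30ℏ², so |L| = √30 ℏ.
The smallest angle corresponds to the largest L_z, i.e. m_l = l = 5, giving L_z = 5ℏ.
cos θ_min = 5/√30, so θ_min ≈ 24.09°.

θ_min ≈ 24.09°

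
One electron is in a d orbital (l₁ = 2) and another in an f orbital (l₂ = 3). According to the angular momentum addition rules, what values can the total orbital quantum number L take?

The total orbital quantum number L ranges from |l₁ − l₂| to l₁ + l₂ in integer steps.
L ∈ {1, 2, 3, 4, 5}.

L = 1, 2, 3, 4, 5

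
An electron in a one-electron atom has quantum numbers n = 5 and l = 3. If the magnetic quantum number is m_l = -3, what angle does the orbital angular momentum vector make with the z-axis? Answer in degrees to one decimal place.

|L| = ℏ√(l(l+1)) = 2√3 ℏ.
L_z = m_l ℏ = −3ℏ.
cos θ = L_z/|L| = -3/√12, so θ ≈ 150.0°.

θ ≈ 150.0°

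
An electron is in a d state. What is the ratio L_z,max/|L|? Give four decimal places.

L_z,max/|L| = 0.8165

The letter d corresponds to l = 2.
|L| = √6 ℏ ≈ 2.4495ℏ, while L_z,max = lℏ = 2ℏ.
L_z,max/|L| = 2/√6 = 0.8165.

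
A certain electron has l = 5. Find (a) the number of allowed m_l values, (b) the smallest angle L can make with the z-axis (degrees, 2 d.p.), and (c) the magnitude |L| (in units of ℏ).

11 values; θ_min ≈ 24.09°; |L| = √30 ℏ ≈ 5.477ℏ

There are 2l+1 = 11 values of m_l.
cos θ_min = 5/√30, so θ_min ≈ 24.09°.
|L| = ℏ√(5·6) = √30 ℏ ≈ 5.477ℏ.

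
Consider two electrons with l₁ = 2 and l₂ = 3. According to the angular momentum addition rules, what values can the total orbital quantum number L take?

L = 1, 2, 3, 4, 5

Angular momentum addition gives L = |l₁ − l₂|, …, l₁ + l₂.
Allowed values: L = 1, 2, 3, 4, 5.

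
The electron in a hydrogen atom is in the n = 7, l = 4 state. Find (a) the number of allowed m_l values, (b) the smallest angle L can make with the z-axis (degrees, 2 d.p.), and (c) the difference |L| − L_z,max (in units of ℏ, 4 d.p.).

9 values; θ_min ≈ 26.57°; |L|−L_z,max ≈ 0.4721ℏ

There are 2l+1 = 9 values of m_l.
cos θ_min = 4/√20, so θ_min ≈ 26.57°.
|L| − L_z,max = (2√5 − 4)ℏ ≈ 0.4721ℏ.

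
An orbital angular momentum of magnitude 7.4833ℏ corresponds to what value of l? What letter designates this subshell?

l = 7 (k orbital)

(|L|/ℏ)² = l(l+1) = 56.
l² + l − 56 = 0 ⇒ l = 7.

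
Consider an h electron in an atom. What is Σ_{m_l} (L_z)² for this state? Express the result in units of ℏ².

For an h orbital, l = 5.
m_l ∈ {-5, -4, -3, -2, -1, 0, 1, 2, 3, 4, 5}.
Σ m_l² = l(l+1)(2l+1)/3 = 5·6·11/3 = 110.

Σ(L_z)² = 110 ℏ²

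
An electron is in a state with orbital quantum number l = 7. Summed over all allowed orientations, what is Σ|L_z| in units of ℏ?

Σ|L_z| = 56 ℏ

m_l ∈ {-7, -6, -5, -4, -3, -2, -1, 0, 1, 2, 3, 4, 5, 6, 7}.
Σ|m_l| = 2·7(7+1)/2 = 56.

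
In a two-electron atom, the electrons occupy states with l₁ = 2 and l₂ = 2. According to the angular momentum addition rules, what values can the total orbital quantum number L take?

L = 0, 1, 2, 3, 4

L runs from |2 − 2| = 0 to 2 + 2 = 4.
So L can be 0, 1, 2, 3, 4.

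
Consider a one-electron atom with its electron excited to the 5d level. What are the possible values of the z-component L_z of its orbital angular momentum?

L_z ∈ {−2ℏ, −ℏ, 0, ℏ, 2ℏ}

The 5d level has l = 2.
L_z = m_l ℏ with m_l ranging from −l to +l in integer steps.
For l = 2: m_l ∈ {-2, -1, 0, 1, 2}.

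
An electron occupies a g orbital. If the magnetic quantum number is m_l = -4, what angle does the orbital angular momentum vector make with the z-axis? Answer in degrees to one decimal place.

θ ≈ 153.4°

A g state has l = 4.
|L| = ℏ√(l(l+1)) = 2√5 ℏ.
L_z = m_l ℏ = −4ℏ.
cos θ = L_z/|L| = -4/√20, so θ ≈ 153.4°.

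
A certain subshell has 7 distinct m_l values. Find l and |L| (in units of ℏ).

2l + 1 = 7 ⇒ l = 3.
|L| = ℏ√(l(l+1)) = ℏ√(3·4) = 2√3 ℏ.

l = 3, |L| = 2√3 ℏ ≈ 3.464ℏ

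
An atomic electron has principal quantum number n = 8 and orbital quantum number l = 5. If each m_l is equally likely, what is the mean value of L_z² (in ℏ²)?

m_l ∈ {-5, -4, -3, -2, -1, 0, 1, 2, 3, 4, 5}.
Average of L_z² over 11 states: 110/11 ℏ² = 10 ℏ².

⟨L_z²⟩ = 10 ℏ²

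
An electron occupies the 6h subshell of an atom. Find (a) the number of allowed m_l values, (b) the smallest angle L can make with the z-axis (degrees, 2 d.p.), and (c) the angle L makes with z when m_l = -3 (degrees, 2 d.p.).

11 values; θ_min ≈ 24.09°; θ(m_l=-3) ≈ 123.21°

For 6h, l = 5.
There are 2l+1 = 11 values of m_l.
cos θ_min = 5/√30, so θ_min ≈ 24.09°.
For m_l = -3: cos θ = -3/√30, θ ≈ 123.21°.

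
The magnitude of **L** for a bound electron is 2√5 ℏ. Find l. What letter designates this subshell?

Since |L|² = l(l+1)ℏ², l(l+1) = 20.
The positive root is l = 4.

l = 4 (g orbital)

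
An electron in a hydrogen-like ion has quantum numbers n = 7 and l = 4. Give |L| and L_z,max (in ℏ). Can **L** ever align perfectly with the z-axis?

No: L_z,max = 4ℏ < |L| = 2√5 ℏ ≈ 4.472ℏ

|L| = 2√5 ℏ ≈ 4.4721ℏ, while L_z,max = lℏ = 4ℏ.
Since |L| > L_z,max, the vector can never point exactly along z; the closest it comes is θ_min = arccos(4/√20) ≈ 26.6°.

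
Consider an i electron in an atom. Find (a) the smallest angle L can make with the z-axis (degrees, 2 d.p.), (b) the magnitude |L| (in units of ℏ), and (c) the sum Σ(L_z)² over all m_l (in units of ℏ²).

θ_min ≈ 22.21°; |L| = √42 ℏ ≈ 6.481ℏ; Σ(L_z)² = 182 ℏ²

The letter i corresponds to l = 6.
cos θ_min = 6/√42, so θ_min ≈ 22.21°.
|L| = ℏ√(6·7) = √42 ℏ ≈ 6.481ℏ.
Σ m_l² = 182, so Σ(L_z)² = 182 ℏ².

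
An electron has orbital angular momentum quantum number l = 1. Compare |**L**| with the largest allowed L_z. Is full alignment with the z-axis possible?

No: L_z,max = 1ℏ < |L| = √2 ℏ ≈ 1.414ℏ

|L| = √2 ℏ ≈ 1.4142ℏ, while L_z,max = lℏ = 1ℏ.
Since |L| > L_z,max, the vector can never point exactly along z; the closest it comes is θ_min = arccos(1/√2) ≈ 45.0°.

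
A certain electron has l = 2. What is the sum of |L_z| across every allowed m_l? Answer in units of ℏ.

Σ|L_z| = 6 ℏ

m_l ∈ {-2, -1, 0, 1, 2}.
Σ|m_l| = 2(1+2+…+2) = 6.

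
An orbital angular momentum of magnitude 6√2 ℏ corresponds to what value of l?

l = 8

|L| = ℏ√(l(l+1)), so l(l+1) = 72.
Solving: l = 8.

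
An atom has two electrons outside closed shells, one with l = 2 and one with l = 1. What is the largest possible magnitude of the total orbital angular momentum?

L runs from |2 − 1| = 1 to 2 + 1 = 3.
L ∈ {1, 2, 3}.
The largest magnitude corresponds to L = 3: |L_tot| = ℏ√(3·4) = 2√3 ℏ.

|L_tot|_max = 2√3 ℏ ≈ 3.464ℏ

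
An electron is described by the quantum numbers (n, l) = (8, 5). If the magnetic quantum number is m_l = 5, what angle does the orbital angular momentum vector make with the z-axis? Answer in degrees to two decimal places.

|L| = ℏ√(l(l+1)) = √30 ℏ.
L_z = m_l ℏ = 5ℏ.
cos θ = L_z/|L| = 5/√30, so θ ≈ 24.09°.

θ ≈ 24.09°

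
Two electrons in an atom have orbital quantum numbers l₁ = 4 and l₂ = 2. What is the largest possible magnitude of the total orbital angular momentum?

Angular momentum addition gives L = |l₁ − l₂|, …, l₁ + l₂.
So L can be 2, 3, 4, 5, 6.
The largest magnitude corresponds to L = 6: |L_tot| = ℏ√(6·7) = √42 ℏ.

|L_tot|_max = √42 ℏ ≈ 6.481ℏ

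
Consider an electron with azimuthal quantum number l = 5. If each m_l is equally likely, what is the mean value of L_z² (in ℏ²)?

⟨L_z²⟩ = 10 ℏ²

The allowed m_l values are -5, -4, -3, -2, -1, 0, 1, 2, 3, 4, 5.
⟨L_z²⟩ = ℏ²·(Σ m_l²)/(2l+1) = ℏ²·110/11 = 10ℏ².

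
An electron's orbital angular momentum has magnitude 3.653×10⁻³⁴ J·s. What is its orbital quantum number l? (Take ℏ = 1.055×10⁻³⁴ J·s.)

|L|/ℏ = (3.653×10⁻³⁴)/(1.055×10⁻³⁴) ≈ 3.463.
(|L|/ℏ)² = l(l+1) ≈ 11.99 ⇒ l = 3.

l = 3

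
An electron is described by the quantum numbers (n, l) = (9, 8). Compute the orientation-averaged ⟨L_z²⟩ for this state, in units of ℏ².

⟨L_z²⟩ = 24 ℏ²

The allowed m_l values are -8, -7, -6, -5, -4, -3, -2, -1, 0, 1, 2, 3, 4, 5, 6, 7, 8.
⟨L_z²⟩ = ℏ²·(Σ m_l²)/(2l+1) = ℏ²·408/17 = 24ℏ².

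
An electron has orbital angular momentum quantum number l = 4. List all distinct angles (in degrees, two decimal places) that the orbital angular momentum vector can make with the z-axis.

θ ∈ {26.57°, 47.87°, 63.43°, 77.08°, 90.00°, 102.92°, 116.57°, 132.13°, 153.43°}

|L| = √(l(l+1)) ℏ = 2√5 ℏ.
cos θ = m_l/√20 for each m_l ∈ {-4, -3, -2, -1, 0, 1, 2, 3, 4}.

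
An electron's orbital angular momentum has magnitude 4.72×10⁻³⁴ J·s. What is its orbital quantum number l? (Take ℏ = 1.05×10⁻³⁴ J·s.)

l = 4

In units of ℏ, |L| ≈ 4.495.
(|L|/ℏ)² = l(l+1) ≈ 20.21 ⇒ l = 4.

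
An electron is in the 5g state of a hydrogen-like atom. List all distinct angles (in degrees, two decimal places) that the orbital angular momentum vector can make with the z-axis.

θ ∈ {26.57°, 47.87°, 63.43°, 77.08°, 90.00°, 102.92°, 116.57°, 132.13°, 153.43°}

5g means n = 5, l = 4.
|L| = √(l(l+1)) ℏ = 2√5 ℏ.
cos θ = m_l/√20 for each m_l ∈ {-4, -3, -2, -1, 0, 1, 2, 3, 4}.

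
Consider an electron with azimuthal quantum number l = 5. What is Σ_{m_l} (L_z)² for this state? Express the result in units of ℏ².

Σ(L_z)² = 110 ℏ²

m_l ∈ {-5, -4, -3, -2, -1, 0, 1, 2, 3, 4, 5}.
Summing m² from −5 to 5: Σ m_l² = 110.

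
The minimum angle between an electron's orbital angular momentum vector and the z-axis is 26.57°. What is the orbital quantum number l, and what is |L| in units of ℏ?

l = 4, |L| = 2√5 ℏ ≈ 4.472ℏ

At minimum angle, m_l = l, so cos θ = l/√(l(l+1)); cos²θ = l/(l+1) = 0.7999.
Solving: l = 4.
Then |L| = ℏ√(4·5) = 2√5 ℏ.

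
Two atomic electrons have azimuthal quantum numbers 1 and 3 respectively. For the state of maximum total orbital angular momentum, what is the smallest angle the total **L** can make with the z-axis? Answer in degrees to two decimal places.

L runs from |1 − 3| = 2 to 1 + 3 = 4.
So L can be 2, 3, 4.
The maximum is L = 4, with |L_tot| = ℏ√(4·5) = 2√5 ℏ.
The minimum angle with z is arccos(4/√20) ≈ 26.57°.

θ_min ≈ 26.57°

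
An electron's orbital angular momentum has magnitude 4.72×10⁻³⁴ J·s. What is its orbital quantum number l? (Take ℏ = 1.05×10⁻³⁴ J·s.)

l = 4

In units of ℏ, |L| ≈ 4.495.
l(l+1) ≈ 4.495² ≈ 20.21, so l = 4.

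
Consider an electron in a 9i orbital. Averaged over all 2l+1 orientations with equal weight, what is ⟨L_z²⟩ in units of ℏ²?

The 9i subshell has l = 6.
m_l ∈ {-6, -5, -4, -3, -2, -1, 0, 1, 2, 3, 4, 5, 6}.
Average of L_z² over 13 states: 182/13 ℏ² = 14 ℏ².

⟨L_z²⟩ = 14 ℏ²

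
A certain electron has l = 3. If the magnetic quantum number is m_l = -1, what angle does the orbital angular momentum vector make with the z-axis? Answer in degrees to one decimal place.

|L| = √(l(l+1)) ℏ = 2√3 ℏ.
L_z = m_l ℏ = −1ℏ.
cos θ = L_z/|L| = -1/√12, so θ ≈ 106.8°.

θ ≈ 106.8°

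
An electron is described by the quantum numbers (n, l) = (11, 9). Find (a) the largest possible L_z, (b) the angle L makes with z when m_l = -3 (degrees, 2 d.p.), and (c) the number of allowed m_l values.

L_z,max = lℏ = 9ℏ.
For m_l = -3: cos θ = -3/√90, θ ≈ 108.43°.
There are 2l+1 = 19 values of m_l.

L_z,max = 9ℏ; θ(m_l=-3) ≈ 108.43°; 19 values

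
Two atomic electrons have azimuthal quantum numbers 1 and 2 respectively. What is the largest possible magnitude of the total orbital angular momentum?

L runs from |1 − 2| = 1 to 1 + 2 = 3.
So L can be 1, 2, 3.
The largest magnitude corresponds to L = 3: |L_tot| = ℏ√(3·4) = 2√3 ℏ.

|L_tot|_max = 2√3 ℏ ≈ 3.464ℏ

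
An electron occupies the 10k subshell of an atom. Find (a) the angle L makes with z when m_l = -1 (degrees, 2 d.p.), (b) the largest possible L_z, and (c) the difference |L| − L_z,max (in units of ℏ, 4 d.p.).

For 10k, l = 7.
For m_l = -1: cos θ = -1/√56, θ ≈ 97.68°.
L_z,max = lℏ = 7ℏ.
|L| − L_z,max = (2√14 − 7)ℏ ≈ 0.4833ℏ.

θ(m_l=-1) ≈ 97.68°; L_z,max = 7ℏ; |L|−L_z,max ≈ 0.4833ℏ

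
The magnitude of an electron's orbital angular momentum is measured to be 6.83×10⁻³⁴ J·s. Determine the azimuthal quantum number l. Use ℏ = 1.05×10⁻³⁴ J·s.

l = 6

|L|/ℏ = (6.83×10⁻³⁴)/(1.05×10⁻³⁴) ≈ 6.505.
Set l(l+1) = 42.31; the integer solution is l = 6.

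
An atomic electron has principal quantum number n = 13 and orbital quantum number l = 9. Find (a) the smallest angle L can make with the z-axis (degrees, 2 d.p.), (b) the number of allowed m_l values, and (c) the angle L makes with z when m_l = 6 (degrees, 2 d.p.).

θ_min ≈ 18.43°; 19 values; θ(m_l=6) ≈ 50.77°

cos θ_min = 9/√90, so θ_min ≈ 18.43°.
There are 2l+1 = 19 values of m_l.
For m_l = 6: cos θ = 6/√90, θ ≈ 50.77°.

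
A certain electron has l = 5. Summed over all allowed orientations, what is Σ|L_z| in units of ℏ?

The allowed m_l values are -5, -4, -3, -2, -1, 0, 1, 2, 3, 4, 5.
Σ|m_l| = 2·5(5+1)/2 = 30.

Σ|L_z| = 30 ℏ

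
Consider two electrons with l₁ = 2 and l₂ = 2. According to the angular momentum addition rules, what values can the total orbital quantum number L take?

By the triangle rule, |l₁ − l₂| ≤ L ≤ l₁ + l₂.
L ∈ {0, 1, 2, 3, 4}.

L = 0, 1, 2, 3, 4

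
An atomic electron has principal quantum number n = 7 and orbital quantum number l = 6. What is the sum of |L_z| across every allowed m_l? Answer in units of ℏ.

Σ|L_z| = 42 ℏ

m_l ∈ {-6, -5, -4, -3, -2, -1, 0, 1, 2, 3, 4, 5, 6}.
Σ|m_l| = l(l+1) = 42.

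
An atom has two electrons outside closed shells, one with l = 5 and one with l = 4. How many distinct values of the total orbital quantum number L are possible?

9

The total orbital quantum number L ranges from |l₁ − l₂| to l₁ + l₂ in integer steps.
Allowed values: L = 1, 2, 3, 4, 5, 6, 7, 8, 9.
That is 9 values.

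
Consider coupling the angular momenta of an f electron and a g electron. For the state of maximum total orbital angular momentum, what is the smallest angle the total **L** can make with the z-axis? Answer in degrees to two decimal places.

L runs from |3 − 4| = 1 to 3 + 4 = 7.
L ∈ {1, 2, 3, 4, 5, 6, 7}.
The maximum is L = 7, with |L_tot| = ℏ√(7·8) = 2√14 ℏ.
The minimum angle with z is arccos(7/√56) ≈ 20.70°.

θ_min ≈ 20.70°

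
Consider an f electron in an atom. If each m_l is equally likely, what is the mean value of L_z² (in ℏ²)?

For an f orbital, l = 3.
m_l runs from −3 to 3, i.e. {-3, -2, -1, 0, 1, 2, 3}.
⟨L_z²⟩ = ℏ²·(Σ m_l²)/(2l+1) = ℏ²·28/7 = 4ℏ².

⟨L_z²⟩ = 4 ℏ²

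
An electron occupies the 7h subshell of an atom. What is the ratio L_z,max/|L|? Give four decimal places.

The 7h subshell has l = 5.
|L| = √30 ℏ ≈ 5.4772ℏ, while L_z,max = lℏ = 5ℏ.
L_z,max/|L| = 5/√30 = 0.9129.

L_z,max/|L| = 0.9129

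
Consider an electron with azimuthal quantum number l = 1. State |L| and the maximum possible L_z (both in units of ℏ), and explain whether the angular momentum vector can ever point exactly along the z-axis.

No: L_z,max = 1ℏ < |L| = √2 ℏ ≈ 1.414ℏ

|L| = √2 ℏ ≈ 1.4142ℏ, while L_z,max = lℏ = 1ℏ.
Since |L| > L_z,max, the vector can never point exactly along z; the closest it comes is θ_min = arccos(1/√2) ≈ 45.0°.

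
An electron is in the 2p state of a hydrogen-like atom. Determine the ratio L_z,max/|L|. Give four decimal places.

For 2p, l = 1.
|L| = √2 ℏ ≈ 1.4142ℏ, while L_z,max = lℏ = 1ℏ.
L_z,max/|L| = 1/√2 = 0.7071.

L_z,max/|L| = 0.7071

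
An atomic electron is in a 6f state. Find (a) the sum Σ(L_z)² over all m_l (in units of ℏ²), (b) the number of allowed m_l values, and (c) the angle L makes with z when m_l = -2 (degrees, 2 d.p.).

Σ(L_z)² = 28 ℏ²; 7 values; θ(m_l=-2) ≈ 125.26°

For 6f, l = 3.
Σ m_l² = 28, so Σ(L_z)² = 28 ℏ².
There are 2l+1 = 7 values of m_l.
For m_l = -2: cos θ = -2/√12, θ ≈ 125.26°.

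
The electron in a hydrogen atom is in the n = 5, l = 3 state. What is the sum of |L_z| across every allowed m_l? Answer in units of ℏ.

m_l ∈ {-3, -2, -1, 0, 1, 2, 3}.
Σ|m_l| = l(l+1) = 12.

Σ|L_z| = 12 ℏ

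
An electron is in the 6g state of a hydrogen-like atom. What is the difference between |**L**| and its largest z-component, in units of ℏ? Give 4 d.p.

|L| − L_z,max ≈ 0.4721ℏ

The 6g subshell has l = 4.
|L| = 2√5 ℏ ≈ 4.4721ℏ, while L_z,max = lℏ = 4ℏ.
The difference is (2√5 − 4)ℏ ≈ 0.4721ℏ.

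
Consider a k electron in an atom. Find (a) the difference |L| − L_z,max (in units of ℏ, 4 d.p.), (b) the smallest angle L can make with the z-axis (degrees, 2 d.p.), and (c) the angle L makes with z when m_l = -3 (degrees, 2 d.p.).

A k state has l = 7.
|L| − L_z,max = (2√14 − 7)ℏ ≈ 0.4833ℏ.
cos θ_min = 7/√56, so θ_min ≈ 20.70°.
For m_l = -3: cos θ = -3/√56, θ ≈ 113.63°.

|L|−L_z,max ≈ 0.4833ℏ; θ_min ≈ 20.70°; θ(m_l=-3) ≈ 113.63°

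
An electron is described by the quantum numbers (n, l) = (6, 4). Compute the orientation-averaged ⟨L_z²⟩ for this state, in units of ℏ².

The allowed m_l values are -4, -3, -2, -1, 0, 1, 2, 3, 4.
⟨L_z²⟩ = ℏ²·l(l+1)/3 = 6.667ℏ².

⟨L_z²⟩ = 6.667 ℏ²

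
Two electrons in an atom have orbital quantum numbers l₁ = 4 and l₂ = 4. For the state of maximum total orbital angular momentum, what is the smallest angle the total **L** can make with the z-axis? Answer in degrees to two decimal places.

θ_min ≈ 19.47°

L runs from |4 − 4| = 0 to 4 + 4 = 8.
L ∈ {0, 1, 2, 3, 4, 5, 6, 7, 8}.
The maximum is L = 8, with |L_tot| = ℏ√(8·9) = 6√2 ℏ.
The minimum angle with z is arccos(8/√72) ≈ 19.47°.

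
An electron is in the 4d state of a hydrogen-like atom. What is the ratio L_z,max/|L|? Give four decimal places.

The 4d subshell has l = 2.
|L| = √6 ℏ ≈ 2.4495ℏ, while L_z,max = lℏ = 2ℏ.
L_z,max/|L| = 2/√6 = 0.8165.

L_z,max/|L| = 0.8165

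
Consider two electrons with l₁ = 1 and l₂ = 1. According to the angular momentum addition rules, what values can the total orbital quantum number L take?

L = 0, 1, 2

By the triangle rule, |l₁ − l₂| ≤ L ≤ l₁ + l₂.
So L can be 0, 1, 2.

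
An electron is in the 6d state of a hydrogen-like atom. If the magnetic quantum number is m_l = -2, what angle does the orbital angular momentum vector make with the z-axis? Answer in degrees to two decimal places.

θ ≈ 144.74°

For 6d, l = 2.
|L| = √(l(l+1)) ℏ = √6 ℏ.
L_z = m_l ℏ = −2ℏ.
cos θ = L_z/|L| = -2/√6, so θ ≈ 144.74°.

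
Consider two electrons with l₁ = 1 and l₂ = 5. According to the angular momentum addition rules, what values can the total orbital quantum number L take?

L = 4, 5, 6

The total orbital quantum number L ranges from |l₁ − l₂| to l₁ + l₂ in integer steps.
Allowed values: L = 4, 5, 6.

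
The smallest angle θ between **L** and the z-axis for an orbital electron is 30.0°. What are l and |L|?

cos θ_min = l/√(l(l+1)) = √(l/(l+1)), so l/(l+1) = cos²(30.0°) = 0.7500.
Thus l = 0.7500/(1 − 0.7500) ≈ 3.
Then |L| = ℏ√(3·4) = 2√3 ℏ.

l = 3, |L| = 2√3 ℏ ≈ 3.464ℏ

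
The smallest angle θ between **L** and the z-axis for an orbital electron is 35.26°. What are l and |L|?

cos θ_min = l/√(l(l+1)) = √(l/(l+1)), so l/(l+1) = cos²(35.26°) = 0.6667.
Solving: l = 2.
Then |L| = ℏ√(2·3) = √6 ℏ.

l = 2, |L| = √6 ℏ ≈ 2.449ℏ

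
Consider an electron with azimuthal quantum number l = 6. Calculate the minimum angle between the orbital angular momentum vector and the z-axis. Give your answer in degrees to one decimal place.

|L| = √(l(l+1)) ℏ = √42 ℏ.
The smallest angle corresponds to the largest L_z, i.e. m_l = l = 6, giving L_z = 6ℏ.
cos θ_min = 6/√42, so θ_min ≈ 22.2°.

θ_min ≈ 22.2°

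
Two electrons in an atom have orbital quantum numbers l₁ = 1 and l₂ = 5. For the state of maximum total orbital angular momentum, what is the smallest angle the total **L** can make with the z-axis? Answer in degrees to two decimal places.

θ_min ≈ 22.21°

By the triangle rule, |l₁ − l₂| ≤ L ≤ l₁ + l₂.
So L can be 4, 5, 6.
The maximum is L = 6, with |L_tot| = ℏ√(6·7) = √42 ℏ.
The minimum angle with z is arccos(6/√42) ≈ 22.21°.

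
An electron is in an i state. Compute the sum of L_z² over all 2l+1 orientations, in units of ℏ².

Σ(L_z)² = 182 ℏ²

An i state has l = 6.
m_l ∈ {-6, -5, -4, -3, -2, -1, 0, 1, 2, 3, 4, 5, 6}.
Summing m² from −6 to 6: Σ m_l² = 182.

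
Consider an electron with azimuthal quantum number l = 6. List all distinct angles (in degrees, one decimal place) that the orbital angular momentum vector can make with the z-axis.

|L| = ℏ√(l(l+1)) = √42 ℏ.
cos θ = m_l/√42 for each m_l ∈ {-6, -5, -4, -3, -2, -1, 0, 1, 2, 3, 4, 5, 6}.

θ ∈ {22.2°, 39.5°, 51.9°, 62.4°, 72.0°, 81.1°, 90.0°, 98.9°, 108.0°, 117.6°, 128.1°, 140.5°, 157.8°}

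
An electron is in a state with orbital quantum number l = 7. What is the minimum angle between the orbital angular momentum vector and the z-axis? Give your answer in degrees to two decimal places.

θ_min ≈ 20.70°

|L|² = l(l+1)ℏ² = 56ℏ², so |L| = 2√14 ℏ.
The smallest angle corresponds to the largest L_z, i.e. m_l = l = 7, giving L_z = 7ℏ.
cos θ_min = 7/√56, so θ_min ≈ 20.70°.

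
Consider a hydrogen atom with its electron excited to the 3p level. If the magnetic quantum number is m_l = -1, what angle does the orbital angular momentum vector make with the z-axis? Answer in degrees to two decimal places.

The 3p level has l = 1.
|L| = √(l(l+1)) ℏ = √2 ℏ.
L_z = m_l ℏ = −1ℏ.
cos θ = L_z/|L| = -1/√2, so θ ≈ 135.00°.

θ ≈ 135.00°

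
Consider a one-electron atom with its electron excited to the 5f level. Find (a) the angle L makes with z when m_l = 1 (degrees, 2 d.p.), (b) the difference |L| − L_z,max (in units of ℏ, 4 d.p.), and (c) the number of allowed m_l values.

The 5f level has l = 3.
For m_l = 1: cos θ = 1/√12, θ ≈ 73.22°.
|L| − L_z,max = (2√3 − 3)ℏ ≈ 0.4641ℏ.
There are 2l+1 = 7 values of m_l.

θ(m_l=1) ≈ 73.22°; |L|−L_z,max ≈ 0.4641ℏ; 7 values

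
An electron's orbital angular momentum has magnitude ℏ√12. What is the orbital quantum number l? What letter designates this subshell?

l = 3 (f orbital)

Since |L|² = l(l+1)ℏ², l(l+1) = 12.
The positive root is l = 3.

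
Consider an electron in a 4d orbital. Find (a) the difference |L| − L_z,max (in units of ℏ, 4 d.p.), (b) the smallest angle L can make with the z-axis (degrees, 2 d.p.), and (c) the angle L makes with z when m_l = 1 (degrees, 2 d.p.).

For 4d, l = 2.
|L| − L_z,max = (√6 − 2)ℏ ≈ 0.4495ℏ.
cos θ_min = 2/√6, so θ_min ≈ 35.26°.
For m_l = 1: cos θ = 1/√6, θ ≈ 65.91°.

|L|−L_z,max ≈ 0.4495ℏ; θ_min ≈ 35.26°; θ(m_l=1) ≈ 65.91°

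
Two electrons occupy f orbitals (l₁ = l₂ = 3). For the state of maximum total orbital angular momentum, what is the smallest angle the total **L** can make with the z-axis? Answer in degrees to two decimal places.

θ_min ≈ 22.21°

By the triangle rule, |l₁ − l₂| ≤ L ≤ l₁ + l₂.
L ∈ {0, 1, 2, 3, 4, 5, 6}.
The maximum is L = 6, with |L_tot| = ℏ√(6·7) = √42 ℏ.
The minimum angle with z is arccos(6/√42) ≈ 22.21°.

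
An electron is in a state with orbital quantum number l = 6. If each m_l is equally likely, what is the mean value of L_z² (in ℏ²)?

⟨L_z²⟩ = 14 ℏ²

m_l runs from −6 to 6, i.e. {-6, -5, -4, -3, -2, -1, 0, 1, 2, 3, 4, 5, 6}.
⟨L_z²⟩ = ℏ²·(Σ m_l²)/(2l+1) = ℏ²·182/13 = 14ℏ².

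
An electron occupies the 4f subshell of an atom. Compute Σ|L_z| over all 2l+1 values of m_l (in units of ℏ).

Σ|L_z| = 12 ℏ

For 4f, l = 3.
m_l runs from −3 to 3, i.e. {-3, -2, -1, 0, 1, 2, 3}.
Σ|m_l| = 2·3(3+1)/2 = 12.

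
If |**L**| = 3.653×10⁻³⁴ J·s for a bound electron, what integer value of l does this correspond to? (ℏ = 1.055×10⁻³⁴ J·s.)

l = 3

|L|/ℏ = (3.653×10⁻³⁴)/(1.055×10⁻³⁴) ≈ 3.463.
l(l+1) ≈ 3.463² ≈ 11.99, so l = 3.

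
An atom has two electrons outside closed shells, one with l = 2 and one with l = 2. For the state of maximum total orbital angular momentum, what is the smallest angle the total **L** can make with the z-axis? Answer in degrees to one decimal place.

L runs from |2 − 2| = 0 to 2 + 2 = 4.
L ∈ {0, 1, 2, 3, 4}.
The maximum is L = 4, with |L_tot| = ℏ√(4·5) = 2√5 ℏ.
The minimum angle with z is arccos(4/√20) ≈ 26.6°.

θ_min ≈ 26.6°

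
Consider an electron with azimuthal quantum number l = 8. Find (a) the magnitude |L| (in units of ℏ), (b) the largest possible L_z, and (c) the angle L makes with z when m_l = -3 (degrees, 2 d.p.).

|L| = ℏ√(8·9) = 6√2 ℏ ≈ 8.485ℏ.
L_z,max = lℏ = 8ℏ.
For m_l = -3: cos θ = -3/√72, θ ≈ 110.70°.

|L| = 6√2 ℏ ≈ 8.485ℏ; L_z,max = 8ℏ; θ(m_l=-3) ≈ 110.70°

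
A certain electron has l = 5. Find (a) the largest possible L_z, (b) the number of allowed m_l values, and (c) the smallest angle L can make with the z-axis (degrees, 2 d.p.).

L_z,max = lℏ = 5ℏ.
There are 2l+1 = 11 values of m_l.
cos θ_min = 5/√30, so θ_min ≈ 24.09°.

L_z,max = 5ℏ; 11 values; θ_min ≈ 24.09°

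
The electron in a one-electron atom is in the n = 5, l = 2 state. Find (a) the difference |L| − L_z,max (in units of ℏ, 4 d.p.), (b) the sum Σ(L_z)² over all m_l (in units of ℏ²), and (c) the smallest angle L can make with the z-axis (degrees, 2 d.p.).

|L| − L_z,max = (√6 − 2)ℏ ≈ 0.4495ℏ.
Σ m_l² = 10, so Σ(L_z)² = 10 ℏ².
cos θ_min = 2/√6, so θ_min ≈ 35.26°.

|L|−L_z,max ≈ 0.4495ℏ; Σ(L_z)² = 10 ℏ²; θ_min ≈ 35.26°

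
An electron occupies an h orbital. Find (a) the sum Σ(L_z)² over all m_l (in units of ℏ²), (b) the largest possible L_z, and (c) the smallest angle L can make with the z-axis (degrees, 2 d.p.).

Σ(L_z)² = 110 ℏ²; L_z,max = 5ℏ; θ_min ≈ 24.09°

H corresponds to l = 5.
Σ m_l² = 110, so Σ(L_z)² = 110 ℏ².
L_z,max = lℏ = 5ℏ.
cos θ_min = 5/√30, so θ_min ≈ 24.09°.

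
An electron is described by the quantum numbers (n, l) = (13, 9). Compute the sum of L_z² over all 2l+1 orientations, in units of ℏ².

m_l runs from −9 to 9, i.e. {-9, -8, -7, -6, -5, -4, -3, -2, -1, 0, 1, 2, 3, 4, 5, 6, 7, 8, 9}.
Σ m_l² = l(l+1)(2l+1)/3 = 9·10·19/3 = 570.

Σ(L_z)² = 570 ℏ²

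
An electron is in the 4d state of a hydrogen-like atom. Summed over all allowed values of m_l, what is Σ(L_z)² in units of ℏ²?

The 4d subshell has l = 2.
m_l ∈ {-2, -1, 0, 1, 2}.
Σ m_l² = l(l+1)(2l+1)/3 = 2·3·5/3 = 10.

Σ(L_z)² = 10 ℏ²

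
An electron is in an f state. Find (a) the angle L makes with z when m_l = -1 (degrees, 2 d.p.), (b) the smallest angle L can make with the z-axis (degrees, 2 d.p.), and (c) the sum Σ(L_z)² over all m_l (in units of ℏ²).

An f state has l = 3.
For m_l = -1: cos θ = -1/√12, θ ≈ 106.78°.
cos θ_min = 3/√12, so θ_min ≈ 30.00°.
Σ m_l² = 28, so Σ(L_z)² = 28 ℏ².

θ(m_l=-1) ≈ 106.78°; θ_min ≈ 30.00°; Σ(L_z)² = 28 ℏ²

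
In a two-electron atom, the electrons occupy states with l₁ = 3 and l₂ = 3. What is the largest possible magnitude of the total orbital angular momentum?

|L_tot|_max = √42 ℏ ≈ 6.481ℏ

Angular momentum addition gives L = |l₁ − l₂|, …, l₁ + l₂.
So L can be 0, 1, 2, 3, 4, 5, 6.
The largest magnitude corresponds to L = 6: |L_tot| = ℏ√(6·7) = √42 ℏ.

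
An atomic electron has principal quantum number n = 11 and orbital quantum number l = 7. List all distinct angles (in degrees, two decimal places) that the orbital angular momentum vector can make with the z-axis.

θ ∈ {20.70°, 36.70°, 48.08°, 57.69°, 66.37°, 74.50°, 82.32°, 90.00°, 97.68°, 105.50°, 113.63°, 122.31°, 131.92°, 143.30°, 159.30°}

|L| = √(l(l+1)) ℏ = 2√14 ℏ.
cos θ = m_l/√56 for each m_l ∈ {-7, -6, -5, -4, -3, -2, -1, 0, 1, 2, 3, 4, 5, 6, 7}.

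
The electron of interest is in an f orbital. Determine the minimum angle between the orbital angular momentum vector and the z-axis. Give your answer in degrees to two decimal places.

For an f orbital, l = 3.
|L|² = l(l+1)ℏ² = 12ℏ², so |L| = 2√3 ℏ.
The smallest angle corresponds to the largest L_z, i.e. m_l = l = 3, giving L_z = 3ℏ.
cos θ_min = 3/√12, so θ_min ≈ 30.00°.

θ_min ≈ 30.00°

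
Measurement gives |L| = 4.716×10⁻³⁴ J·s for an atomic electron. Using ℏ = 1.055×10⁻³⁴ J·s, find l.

l = 4

Dividing by ℏ: |L|/ℏ ≈ 4.470.
(|L|/ℏ)² = l(l+1) ≈ 19.98 ⇒ l = 4.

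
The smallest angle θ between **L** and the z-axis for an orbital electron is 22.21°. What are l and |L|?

cos θ_min = l/√(l(l+1)) = √(l/(l+1)), so l/(l+1) = cos²(22.21°) = 0.8571.
Thus l = 0.8571/(1 − 0.8571) ≈ 6.
Then |L| = ℏ√(6·7) = √42 ℏ.

l = 6, |L| = √42 ℏ ≈ 6.481ℏ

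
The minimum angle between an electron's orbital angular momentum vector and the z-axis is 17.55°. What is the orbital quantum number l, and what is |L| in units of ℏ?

l = 10, |L| = √110 ℏ ≈ 10.488ℏ

cos θ_min = l/√(l(l+1)) = √(l/(l+1)), so l/(l+1) = cos²(17.55°) = 0.9091.
l = cos²θ/sin²θ ≈ 10.
Then |L| = ℏ√(10·11) = √110 ℏ.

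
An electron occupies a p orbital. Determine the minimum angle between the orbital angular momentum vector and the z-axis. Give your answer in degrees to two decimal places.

θ_min ≈ 45.00°

For a p orbital, l = 1.
|L| = √(l(l+1)) ℏ = √2 ℏ.
The smallest angle corresponds to the largest L_z, i.e. m_l = l = 1, giving L_z = 1ℏ.
cos θ_min = 1/√2, so θ_min ≈ 45.00°.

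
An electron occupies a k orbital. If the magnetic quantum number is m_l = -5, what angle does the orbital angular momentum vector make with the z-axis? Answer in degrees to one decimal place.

For a k orbital, l = 7.
|L|² = l(l+1)ℏ² = 56ℏ², so |L| = 2√14 ℏ.
L_z = m_l ℏ = −5ℏ.
cos θ = L_z/|L| = -5/√56, so θ ≈ 131.9°.

θ ≈ 131.9°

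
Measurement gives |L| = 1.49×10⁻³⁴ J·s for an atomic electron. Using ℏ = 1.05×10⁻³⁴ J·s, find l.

In units of ℏ, |L| ≈ 1.419.
l(l+1) ≈ 1.419² ≈ 2.01, so l = 1.

l = 1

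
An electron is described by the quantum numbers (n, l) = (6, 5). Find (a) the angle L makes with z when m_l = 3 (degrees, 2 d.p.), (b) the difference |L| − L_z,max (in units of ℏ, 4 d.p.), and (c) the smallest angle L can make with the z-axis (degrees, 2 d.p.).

For m_l = 3: cos θ = 3/√30, θ ≈ 56.79°.
|L| − L_z,max = (√30 − 5)ℏ ≈ 0.4772ℏ.
cos θ_min = 5/√30, so θ_min ≈ 24.09°.

θ(m_l=3) ≈ 56.79°; |L|−L_z,max ≈ 0.4772ℏ; θ_min ≈ 24.09°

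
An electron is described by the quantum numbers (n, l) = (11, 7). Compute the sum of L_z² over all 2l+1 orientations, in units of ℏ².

The allowed m_l values are -7, -6, -5, -4, -3, -2, -1, 0, 1, 2, 3, 4, 5, 6, 7.
Summing m² from −7 to 7: Σ m_l² = 280.

Σ(L_z)² = 280 ℏ²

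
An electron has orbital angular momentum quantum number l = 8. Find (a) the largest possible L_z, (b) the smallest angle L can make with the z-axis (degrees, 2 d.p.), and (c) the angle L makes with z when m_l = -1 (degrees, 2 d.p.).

L_z,max = 8ℏ; θ_min ≈ 19.47°; θ(m_l=-1) ≈ 96.77°

L_z,max = lℏ = 8ℏ.
cos θ_min = 8/√72, so θ_min ≈ 19.47°.
For m_l = -1: cos θ = -1/√72, θ ≈ 96.77°.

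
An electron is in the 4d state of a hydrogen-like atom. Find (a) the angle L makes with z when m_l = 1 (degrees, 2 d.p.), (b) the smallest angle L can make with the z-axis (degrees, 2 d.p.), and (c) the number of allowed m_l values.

For 4d, l = 2.
For m_l = 1: cos θ = 1/√6, θ ≈ 65.91°.
cos θ_min = 2/√6, so θ_min ≈ 35.26°.
There are 2l+1 = 5 values of m_l.

θ(m_l=1) ≈ 65.91°; θ_min ≈ 35.26°; 5 values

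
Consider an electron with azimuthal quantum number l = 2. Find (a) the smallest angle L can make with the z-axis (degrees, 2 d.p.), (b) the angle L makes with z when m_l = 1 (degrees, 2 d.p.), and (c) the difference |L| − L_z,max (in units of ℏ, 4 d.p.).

cos θ_min = 2/√6, so θ_min ≈ 35.26°.
For m_l = 1: cos θ = 1/√6, θ ≈ 65.91°.
|L| − L_z,max = (√6 − 2)ℏ ≈ 0.4495ℏ.

θ_min ≈ 35.26°; θ(m_l=1) ≈ 65.91°; |L|−L_z,max ≈ 0.4495ℏ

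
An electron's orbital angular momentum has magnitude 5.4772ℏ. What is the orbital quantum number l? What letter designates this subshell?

l = 5 (h orbital)

(|L|/ℏ)² = l(l+1) = 30.
The positive root is l = 5.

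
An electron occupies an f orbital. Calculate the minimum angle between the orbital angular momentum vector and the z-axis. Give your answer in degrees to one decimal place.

θ_min ≈ 30.0°

An f state has l = 3.
|L| = √(l(l+1)) ℏ = 2√3 ℏ.
The smallest angle corresponds to the largest L_z, i.e. m_l = l = 3, giving L_z = 3ℏ.
cos θ_min = 3/√12, so θ_min ≈ 30.0°.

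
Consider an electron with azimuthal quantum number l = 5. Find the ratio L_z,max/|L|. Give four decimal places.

|L| = √30 ℏ ≈ 5.4772ℏ, while L_z,max = lℏ = 5ℏ.
L_z,max/|L| = 5/√30 = 0.9129.

L_z,max/|L| = 0.9129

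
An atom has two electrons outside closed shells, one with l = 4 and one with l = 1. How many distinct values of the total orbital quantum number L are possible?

L runs from |4 − 1| = 3 to 4 + 1 = 5.
L ∈ {3, 4, 5}.
That is 3 values.

3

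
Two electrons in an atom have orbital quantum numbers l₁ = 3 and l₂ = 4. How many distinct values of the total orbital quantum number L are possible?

The total orbital quantum number L ranges from |l₁ − l₂| to l₁ + l₂ in integer steps.
So L can be 1, 2, 3, 4, 5, 6, 7.
That is 7 values.

7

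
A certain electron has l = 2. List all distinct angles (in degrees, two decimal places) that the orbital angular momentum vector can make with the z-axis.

θ ∈ {35.26°, 65.91°, 90.00°, 114.09°, 144.74°}

|L|² = l(l+1)ℏ² = 6ℏ², so |L| = √6 ℏ.
cos θ = m_l/√6 for each m_l ∈ {-2, -1, 0, 1, 2}.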